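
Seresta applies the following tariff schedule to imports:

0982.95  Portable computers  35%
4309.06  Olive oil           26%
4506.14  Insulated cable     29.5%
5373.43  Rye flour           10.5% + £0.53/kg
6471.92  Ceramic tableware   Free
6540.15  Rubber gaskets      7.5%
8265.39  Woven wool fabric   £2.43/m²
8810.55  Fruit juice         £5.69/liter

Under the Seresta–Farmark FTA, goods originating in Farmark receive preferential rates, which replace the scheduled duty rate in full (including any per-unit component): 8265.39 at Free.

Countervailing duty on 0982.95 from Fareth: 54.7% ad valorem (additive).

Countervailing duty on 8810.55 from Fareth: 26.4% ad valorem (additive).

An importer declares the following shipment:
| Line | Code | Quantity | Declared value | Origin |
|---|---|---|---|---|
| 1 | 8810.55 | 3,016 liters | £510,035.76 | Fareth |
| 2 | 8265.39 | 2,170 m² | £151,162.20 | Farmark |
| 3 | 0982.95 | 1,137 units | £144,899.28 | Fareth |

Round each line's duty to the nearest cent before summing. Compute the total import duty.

£281,785.13

Line 1 (8810.55, Fareth, 3,016 liters, £510,035.76):
Base rate for 8810.55 is £5.69/liter.
Additional duty on 8810.55 from Fareth: +26.4% ad valorem. Applied ad valorem rate = 26.4%.
Duty = £510,035.76 × 26.4% + 3,016 × £5.69 = £151,810.48.
Line 2 (8265.39, Farmark, 2,170 m², £151,162.20):
Base rate for 8265.39 is £2.43/m².
Origin Farmark qualifies under the Seresta–Farmark agreement and 8265.39 is covered: preferential rate Free applies instead.
Duty = £151,162.20 × 0% = £0.00.
Line 3 (0982.95, Fareth, 1,137 units, £144,899.28):
Base rate for 0982.95 is 35%.
Additional duty on 0982.95 from Fareth: +54.7%. Applied ad valorem rate: 35% + 54.7% = 89.7%.
Duty = £144,899.28 × 89.7% = £129,974.65.
Total = £151,810.48 + £0.00 + £129,974.65 = £281,785.13.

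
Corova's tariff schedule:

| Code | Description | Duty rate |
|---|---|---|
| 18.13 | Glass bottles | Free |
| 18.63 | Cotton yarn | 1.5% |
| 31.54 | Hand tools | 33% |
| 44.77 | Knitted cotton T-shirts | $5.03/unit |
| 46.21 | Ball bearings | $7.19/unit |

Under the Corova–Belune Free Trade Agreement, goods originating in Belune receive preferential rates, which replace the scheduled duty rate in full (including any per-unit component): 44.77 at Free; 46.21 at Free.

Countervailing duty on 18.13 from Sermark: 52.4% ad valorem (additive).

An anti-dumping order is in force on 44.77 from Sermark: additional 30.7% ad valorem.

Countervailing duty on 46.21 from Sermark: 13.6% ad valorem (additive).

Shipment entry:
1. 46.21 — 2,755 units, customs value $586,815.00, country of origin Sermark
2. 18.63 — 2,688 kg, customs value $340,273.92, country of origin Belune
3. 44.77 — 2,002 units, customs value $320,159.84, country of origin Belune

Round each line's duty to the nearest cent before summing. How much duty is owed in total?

Line 1 (46.21, Sermark, 2,755 units, $586,815.00):
Base rate for 46.21 is $7.19/unit.
46.21 has an FTA preferential rate, but origin Sermark is not Belune; base rate stands.
Additional duty on 46.21 from Sermark: +13.6% ad valorem. Applied ad valorem rate = 13.6%.
Duty = $586,815.00 × 13.6% + 2,755 × $7.19 = $99,615.29.
Line 2 (18.63, Belune, 2,688 kg, $340,273.92):
Base rate for 18.63 is 1.5%.
Origin Belune is the FTA partner but 18.63 is not on the preference list; base rate stands.
Duty = $340,273.92 × 1.5% = $5,104.11.
Line 3 (44.77, Belune, 2,002 units, $320,159.84):
Base rate for 44.77 is $5.03/unit.
Origin Belune qualifies under the Corova–Belune agreement and 44.77 is covered: preferential rate Free applies instead.
The additional-duty order on 44.77 targets Sermark, not Belune; it does not apply.
Duty = $320,159.84 × 0% = $0.00.
Total = $99,615.29 + $5,104.11 + $0.00 = $104,719.40.

$104,719.40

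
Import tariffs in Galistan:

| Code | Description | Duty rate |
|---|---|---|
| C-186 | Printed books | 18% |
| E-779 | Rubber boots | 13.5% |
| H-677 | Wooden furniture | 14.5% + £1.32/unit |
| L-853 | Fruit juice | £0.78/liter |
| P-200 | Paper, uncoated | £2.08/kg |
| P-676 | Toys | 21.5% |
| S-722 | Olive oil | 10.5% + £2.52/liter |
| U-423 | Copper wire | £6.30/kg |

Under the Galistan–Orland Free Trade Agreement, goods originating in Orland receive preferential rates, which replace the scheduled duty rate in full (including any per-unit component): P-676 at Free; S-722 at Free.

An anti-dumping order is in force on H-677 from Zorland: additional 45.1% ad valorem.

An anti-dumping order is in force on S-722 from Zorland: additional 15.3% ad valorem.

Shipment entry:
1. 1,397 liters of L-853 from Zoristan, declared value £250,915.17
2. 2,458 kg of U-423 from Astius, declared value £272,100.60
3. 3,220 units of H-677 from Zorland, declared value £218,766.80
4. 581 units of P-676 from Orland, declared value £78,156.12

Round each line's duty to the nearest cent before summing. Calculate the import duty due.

£151,210.47

Line 1 (L-853, Zoristan, 1,397 liters, £250,915.17):
Base rate for L-853 is £0.78/liter.
Duty = 1,397 × £0.78 = £1,089.66.
Line 2 (U-423, Astius, 2,458 kg, £272,100.60):
Base rate for U-423 is £6.30/kg.
Duty = 2,458 × £6.30 = £15,485.40.
Line 3 (H-677, Zorland, 3,220 units, £218,766.80):
Base rate for H-677 is 14.5% + £1.32/unit.
Additional duty on H-677 from Zorland: +45.1%. Applied ad valorem rate: 14.5% + 45.1% = 59.6%.
Duty = £218,766.80 × 59.6% + 3,220 × £1.32 = £134,635.41.
Line 4 (P-676, Orland, 581 units, £78,156.12):
Base rate for P-676 is 21.5%.
Origin Orland qualifies under the Galistan–Orland agreement and P-676 is covered: preferential rate Free applies instead.
Duty = £78,156.12 × 0% = £0.00.
Total = £1,089.66 + £15,485.40 + £134,635.41 + £0.00 = £151,210.47.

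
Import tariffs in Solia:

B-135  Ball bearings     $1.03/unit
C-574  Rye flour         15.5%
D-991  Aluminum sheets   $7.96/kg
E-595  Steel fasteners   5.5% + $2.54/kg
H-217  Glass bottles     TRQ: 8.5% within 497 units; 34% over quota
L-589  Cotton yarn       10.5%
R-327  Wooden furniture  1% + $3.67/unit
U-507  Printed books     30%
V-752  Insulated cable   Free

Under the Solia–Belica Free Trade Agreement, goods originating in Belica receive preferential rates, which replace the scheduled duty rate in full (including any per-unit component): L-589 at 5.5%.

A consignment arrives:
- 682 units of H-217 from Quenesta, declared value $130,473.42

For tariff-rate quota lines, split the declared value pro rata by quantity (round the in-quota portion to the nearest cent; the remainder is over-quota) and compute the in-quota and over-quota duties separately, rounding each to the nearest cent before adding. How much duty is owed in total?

Line 1 (H-217, Quenesta, 682 units, $130,473.42):
Code H-217 is under a tariff-rate quota (threshold 497 units). In-quota: 497 units at 8.5%; over-quota: 185 units at 34%.
Pro-rata value split: in-quota = $130,473.42 × 497/682 = $95,081.07; over-quota = $130,473.42 − $95,081.07 = $35,392.35.
In-quota duty = $95,081.07 × 8.5% = $8,081.89. Over-quota duty = $35,392.35 × 34% = $12,033.40.
Line duty = $8,081.89 + $12,033.40 = $20,115.29.

$20,115.29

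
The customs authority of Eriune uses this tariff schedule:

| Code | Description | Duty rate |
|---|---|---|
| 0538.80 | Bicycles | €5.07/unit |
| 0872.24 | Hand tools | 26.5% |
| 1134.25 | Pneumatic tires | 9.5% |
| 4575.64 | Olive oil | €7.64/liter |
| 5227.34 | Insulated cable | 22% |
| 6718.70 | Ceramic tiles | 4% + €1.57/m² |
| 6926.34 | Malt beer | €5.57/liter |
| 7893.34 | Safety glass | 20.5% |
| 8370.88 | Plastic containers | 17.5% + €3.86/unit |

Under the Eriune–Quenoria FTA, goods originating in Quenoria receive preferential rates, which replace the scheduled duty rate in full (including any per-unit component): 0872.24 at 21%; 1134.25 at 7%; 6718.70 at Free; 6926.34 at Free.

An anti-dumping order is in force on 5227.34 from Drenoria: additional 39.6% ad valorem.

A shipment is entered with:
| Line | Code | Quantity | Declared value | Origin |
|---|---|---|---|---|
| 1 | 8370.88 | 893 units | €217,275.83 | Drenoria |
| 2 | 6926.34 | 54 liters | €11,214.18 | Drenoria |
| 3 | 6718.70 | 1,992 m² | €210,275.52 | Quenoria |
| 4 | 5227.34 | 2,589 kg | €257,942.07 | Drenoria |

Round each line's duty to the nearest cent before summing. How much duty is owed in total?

€200,663.35

Line 1 (8370.88, Drenoria, 893 units, €217,275.83):
Base rate for 8370.88 is 17.5% + €3.86/unit.
Duty = €217,275.83 × 17.5% + 893 × €3.86 = €41,470.25.
Line 2 (6926.34, Drenoria, 54 liters, €11,214.18):
Base rate for 6926.34 is €5.57/liter.
6926.34 has an FTA preferential rate, but origin Drenoria is not Quenoria; base rate stands.
Duty = 54 × €5.57 = €300.78.
Line 3 (6718.70, Quenoria, 1,992 m², €210,275.52):
Base rate for 6718.70 is 4% + €1.57/m².
Origin Quenoria qualifies under the Eriune–Quenoria agreement and 6718.70 is covered: preferential rate Free applies instead.
Duty = €210,275.52 × 0% = €0.00.
Line 4 (5227.34, Drenoria, 2,589 kg, €257,942.07):
Base rate for 5227.34 is 22%.
Additional duty on 5227.34 from Drenoria: +39.6%. Applied ad valorem rate: 22% + 39.6% = 61.6%.
Duty = €257,942.07 × 61.6% = €158,892.32.
Total = €41,470.25 + €300.78 + €0.00 + €158,892.32 = €200,663.35.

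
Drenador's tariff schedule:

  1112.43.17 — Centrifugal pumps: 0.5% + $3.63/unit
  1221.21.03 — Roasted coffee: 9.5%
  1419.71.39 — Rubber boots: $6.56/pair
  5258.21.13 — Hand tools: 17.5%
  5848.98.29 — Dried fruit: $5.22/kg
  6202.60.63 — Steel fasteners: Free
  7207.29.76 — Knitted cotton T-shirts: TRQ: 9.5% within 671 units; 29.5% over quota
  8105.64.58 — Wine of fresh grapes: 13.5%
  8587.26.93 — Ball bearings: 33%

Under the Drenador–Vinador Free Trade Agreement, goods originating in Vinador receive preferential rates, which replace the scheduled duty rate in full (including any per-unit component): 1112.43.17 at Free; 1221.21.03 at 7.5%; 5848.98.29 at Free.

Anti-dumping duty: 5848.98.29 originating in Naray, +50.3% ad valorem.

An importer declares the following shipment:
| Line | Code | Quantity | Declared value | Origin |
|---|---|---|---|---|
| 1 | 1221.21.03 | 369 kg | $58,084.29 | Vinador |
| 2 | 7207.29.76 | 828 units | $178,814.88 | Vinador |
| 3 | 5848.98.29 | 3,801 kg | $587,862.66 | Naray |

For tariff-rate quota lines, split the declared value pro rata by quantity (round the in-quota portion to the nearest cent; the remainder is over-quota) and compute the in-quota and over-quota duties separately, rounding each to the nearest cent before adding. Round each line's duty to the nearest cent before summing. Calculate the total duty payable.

Line 1 (1221.21.03, Vinador, 369 kg, $58,084.29):
Base rate for 1221.21.03 is 9.5%.
Origin Vinador qualifies under the Drenador–Vinador agreement and 1221.21.03 is covered: preferential rate 7.5% applies instead.
Duty = $58,084.29 × 7.5% = $4,356.32.
Line 2 (7207.29.76, Vinador, 828 units, $178,814.88):
Code 7207.29.76 is under a tariff-rate quota (threshold 671 units). In-quota: 671 units at 9.5%; over-quota: 157 units at 29.5%.
Pro-rata value split: in-quota = $178,814.88 × 671/828 = $144,909.16; over-quota = $178,814.88 − $144,909.16 = $33,905.72.
In-quota duty = $144,909.16 × 9.5% = $13,766.37. Over-quota duty = $33,905.72 × 29.5% = $10,002.19.
Line duty = $13,766.37 + $10,002.19 = $23,768.56.
Line 3 (5848.98.29, Naray, 3,801 kg, $587,862.66):
Base rate for 5848.98.29 is $5.22/kg.
5848.98.29 has an FTA preferential rate, but origin Naray is not Vinador; base rate stands.
Additional duty on 5848.98.29 from Naray: +50.3% ad valorem. Applied ad valorem rate = 50.3%.
Duty = $587,862.66 × 50.3% + 3,801 × $5.22 = $315,536.14.
Total = $4,356.32 + $23,768.56 + $315,536.14 = $343,661.02.

$343,661.02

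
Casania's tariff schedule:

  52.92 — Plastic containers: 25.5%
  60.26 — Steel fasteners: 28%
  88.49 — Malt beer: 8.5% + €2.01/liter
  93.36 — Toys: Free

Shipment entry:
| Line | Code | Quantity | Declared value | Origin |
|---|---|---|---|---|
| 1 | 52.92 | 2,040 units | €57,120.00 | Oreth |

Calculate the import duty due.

Line 1 (52.92, Oreth, 2,040 units, €57,120.00):
Base rate for 52.92 is 25.5%.
Duty = €57,120.00 × 25.5% = €14,565.60.

€14,565.60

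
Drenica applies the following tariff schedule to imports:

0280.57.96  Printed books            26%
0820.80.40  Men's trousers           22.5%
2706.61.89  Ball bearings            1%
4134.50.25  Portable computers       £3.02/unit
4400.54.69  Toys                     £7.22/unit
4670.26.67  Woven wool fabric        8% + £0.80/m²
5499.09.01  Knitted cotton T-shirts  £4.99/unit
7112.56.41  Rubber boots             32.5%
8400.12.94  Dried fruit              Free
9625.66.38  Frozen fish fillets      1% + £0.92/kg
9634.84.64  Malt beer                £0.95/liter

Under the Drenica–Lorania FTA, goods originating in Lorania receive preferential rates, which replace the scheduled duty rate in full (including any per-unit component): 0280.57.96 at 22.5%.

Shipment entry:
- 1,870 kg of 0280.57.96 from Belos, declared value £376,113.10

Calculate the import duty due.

£97,789.41

Line 1 (0280.57.96, Belos, 1,870 kg, £376,113.10):
Base rate for 0280.57.96 is 26%.
0280.57.96 has an FTA preferential rate, but origin Belos is not Lorania; base rate stands.
Duty = £376,113.10 × 26% = £97,789.41.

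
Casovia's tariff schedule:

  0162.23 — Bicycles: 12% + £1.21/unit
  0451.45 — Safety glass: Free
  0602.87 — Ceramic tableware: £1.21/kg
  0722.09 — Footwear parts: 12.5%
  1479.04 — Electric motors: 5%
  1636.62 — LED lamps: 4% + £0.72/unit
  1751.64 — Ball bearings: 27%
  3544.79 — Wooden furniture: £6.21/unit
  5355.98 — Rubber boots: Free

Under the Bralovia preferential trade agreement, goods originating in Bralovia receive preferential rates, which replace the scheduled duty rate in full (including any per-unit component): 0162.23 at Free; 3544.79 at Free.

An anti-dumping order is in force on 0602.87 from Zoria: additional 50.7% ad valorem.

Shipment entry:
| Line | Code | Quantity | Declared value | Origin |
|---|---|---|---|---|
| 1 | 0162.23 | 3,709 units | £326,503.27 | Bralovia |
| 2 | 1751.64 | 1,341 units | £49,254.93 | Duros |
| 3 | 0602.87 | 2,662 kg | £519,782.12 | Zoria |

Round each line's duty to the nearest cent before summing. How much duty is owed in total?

£280,049.38

Line 1 (0162.23, Bralovia, 3,709 units, £326,503.27):
Base rate for 0162.23 is 12% + £1.21/unit.
Origin Bralovia qualifies under the Casovia–Bralovia agreement and 0162.23 is covered: preferential rate Free applies instead.
Duty = £326,503.27 × 0% = £0.00.
Line 2 (1751.64, Duros, 1,341 units, £49,254.93):
Base rate for 1751.64 is 27%.
Duty = £49,254.93 × 27% = £13,298.83.
Line 3 (0602.87, Zoria, 2,662 kg, £519,782.12):
Base rate for 0602.87 is £1.21/kg.
Additional duty on 0602.87 from Zoria: +50.7% ad valorem. Applied ad valorem rate = 50.7%.
Duty = £519,782.12 × 50.7% + 2,662 × £1.21 = £266,750.55.
Total = £0.00 + £13,298.83 + £266,750.55 = £280,049.38.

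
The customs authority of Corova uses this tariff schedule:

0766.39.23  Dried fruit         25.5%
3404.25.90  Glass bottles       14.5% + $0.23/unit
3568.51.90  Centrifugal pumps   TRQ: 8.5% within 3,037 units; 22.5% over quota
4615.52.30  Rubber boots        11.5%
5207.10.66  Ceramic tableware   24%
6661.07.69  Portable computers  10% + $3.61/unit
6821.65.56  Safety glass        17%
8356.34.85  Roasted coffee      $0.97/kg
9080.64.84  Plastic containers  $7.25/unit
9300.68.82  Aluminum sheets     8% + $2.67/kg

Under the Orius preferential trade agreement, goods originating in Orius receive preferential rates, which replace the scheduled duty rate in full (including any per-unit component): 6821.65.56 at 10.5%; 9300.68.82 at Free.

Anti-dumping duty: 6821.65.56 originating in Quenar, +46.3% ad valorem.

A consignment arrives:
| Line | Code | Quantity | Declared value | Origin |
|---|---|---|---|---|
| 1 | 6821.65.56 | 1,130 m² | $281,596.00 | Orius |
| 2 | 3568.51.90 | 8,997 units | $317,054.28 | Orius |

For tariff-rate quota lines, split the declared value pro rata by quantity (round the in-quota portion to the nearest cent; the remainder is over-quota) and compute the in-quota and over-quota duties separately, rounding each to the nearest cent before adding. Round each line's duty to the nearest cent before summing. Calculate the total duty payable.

$85,921.45

Line 1 (6821.65.56, Orius, 1,130 m², $281,596.00):
Base rate for 6821.65.56 is 17%.
Origin Orius qualifies under the Corova–Orius agreement and 6821.65.56 is covered: preferential rate 10.5% applies instead.
The additional-duty order on 6821.65.56 targets Quenar, not Orius; it does not apply.
Duty = $281,596.00 × 10.5% = $29,567.58.
Line 2 (3568.51.90, Orius, 8,997 units, $317,054.28):
Code 3568.51.90 is under a tariff-rate quota (threshold 3,037 units). In-quota: 3,037 units at 8.5%; over-quota: 5,960 units at 22.5%.
Pro-rata value split: in-quota = $317,054.28 × 3,037/8,997 = $107,023.88; over-quota = $317,054.28 − $107,023.88 = $210,030.40.
In-quota duty = $107,023.88 × 8.5% = $9,097.03. Over-quota duty = $210,030.40 × 22.5% = $47,256.84.
Line duty = $9,097.03 + $47,256.84 = $56,353.87.
Total = $29,567.58 + $56,353.87 = $85,921.45.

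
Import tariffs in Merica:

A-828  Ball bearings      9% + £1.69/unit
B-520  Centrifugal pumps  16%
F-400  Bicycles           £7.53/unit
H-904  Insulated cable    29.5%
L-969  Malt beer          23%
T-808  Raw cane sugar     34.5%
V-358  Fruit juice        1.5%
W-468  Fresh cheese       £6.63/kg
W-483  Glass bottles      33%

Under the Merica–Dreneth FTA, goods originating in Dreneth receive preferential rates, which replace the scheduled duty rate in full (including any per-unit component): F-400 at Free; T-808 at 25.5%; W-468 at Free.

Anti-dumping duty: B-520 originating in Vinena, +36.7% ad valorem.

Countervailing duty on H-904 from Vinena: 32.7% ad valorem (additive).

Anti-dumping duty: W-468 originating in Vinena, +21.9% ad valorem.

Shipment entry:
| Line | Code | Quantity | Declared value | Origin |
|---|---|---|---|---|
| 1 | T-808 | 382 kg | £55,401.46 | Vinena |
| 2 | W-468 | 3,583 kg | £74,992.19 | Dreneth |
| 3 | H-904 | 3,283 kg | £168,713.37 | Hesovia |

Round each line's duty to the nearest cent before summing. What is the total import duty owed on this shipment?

£68,883.94

Line 1 (T-808, Vinena, 382 kg, £55,401.46):
Base rate for T-808 is 34.5%.
T-808 has an FTA preferential rate, but origin Vinena is not Dreneth; base rate stands.
Duty = £55,401.46 × 34.5% = £19,113.50.
Line 2 (W-468, Dreneth, 3,583 kg, £74,992.19):
Base rate for W-468 is £6.63/kg.
Origin Dreneth qualifies under the Merica–Dreneth agreement and W-468 is covered: preferential rate Free applies instead.
The additional-duty order on W-468 targets Vinena, not Dreneth; it does not apply.
Duty = £74,992.19 × 0% = £0.00.
Line 3 (H-904, Hesovia, 3,283 kg, £168,713.37):
Base rate for H-904 is 29.5%.
The additional-duty order on H-904 targets Vinena, not Hesovia; it does not apply.
Duty = £168,713.37 × 29.5% = £49,770.44.
Total = £19,113.50 + £0.00 + £49,770.44 = £68,883.94.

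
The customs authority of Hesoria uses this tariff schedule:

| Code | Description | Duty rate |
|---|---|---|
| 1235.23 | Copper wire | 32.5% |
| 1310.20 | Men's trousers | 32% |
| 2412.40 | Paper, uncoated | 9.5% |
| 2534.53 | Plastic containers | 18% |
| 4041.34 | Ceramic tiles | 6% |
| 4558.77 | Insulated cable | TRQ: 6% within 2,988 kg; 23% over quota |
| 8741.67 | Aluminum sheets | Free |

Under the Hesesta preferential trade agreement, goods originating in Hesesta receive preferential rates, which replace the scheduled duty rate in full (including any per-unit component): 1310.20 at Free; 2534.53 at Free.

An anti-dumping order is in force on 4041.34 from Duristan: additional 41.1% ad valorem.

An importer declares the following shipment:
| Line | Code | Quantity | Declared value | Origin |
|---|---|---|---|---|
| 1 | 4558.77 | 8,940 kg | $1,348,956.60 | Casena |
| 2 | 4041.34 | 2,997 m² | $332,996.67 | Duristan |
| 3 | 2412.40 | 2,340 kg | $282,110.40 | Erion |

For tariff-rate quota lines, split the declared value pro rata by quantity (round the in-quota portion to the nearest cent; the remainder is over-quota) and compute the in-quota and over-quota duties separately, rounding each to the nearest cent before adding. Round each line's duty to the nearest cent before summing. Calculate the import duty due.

Line 1 (4558.77, Casena, 8,940 kg, $1,348,956.60):
Code 4558.77 is under a tariff-rate quota (threshold 2,988 kg). In-quota: 2,988 kg at 6%; over-quota: 5,952 kg at 23%.
Pro-rata value split: in-quota = $1,348,956.60 × 2,988/8,940 = $450,859.32; over-quota = $1,348,956.60 − $450,859.32 = $898,097.28.
In-quota duty = $450,859.32 × 6% = $27,051.56. Over-quota duty = $898,097.28 × 23% = $206,562.37.
Line duty = $27,051.56 + $206,562.37 = $233,613.93.
Line 2 (4041.34, Duristan, 2,997 m², $332,996.67):
Base rate for 4041.34 is 6%.
Additional duty on 4041.34 from Duristan: +41.1%. Applied ad valorem rate: 6% + 41.1% = 47.1%.
Duty = $332,996.67 × 47.1% = $156,841.43.
Line 3 (2412.40, Erion, 2,340 kg, $282,110.40):
Base rate for 2412.40 is 9.5%.
Duty = $282,110.40 × 9.5% = $26,800.49.
Total = $233,613.93 + $156,841.43 + $26,800.49 = $417,255.85.

$417,255.85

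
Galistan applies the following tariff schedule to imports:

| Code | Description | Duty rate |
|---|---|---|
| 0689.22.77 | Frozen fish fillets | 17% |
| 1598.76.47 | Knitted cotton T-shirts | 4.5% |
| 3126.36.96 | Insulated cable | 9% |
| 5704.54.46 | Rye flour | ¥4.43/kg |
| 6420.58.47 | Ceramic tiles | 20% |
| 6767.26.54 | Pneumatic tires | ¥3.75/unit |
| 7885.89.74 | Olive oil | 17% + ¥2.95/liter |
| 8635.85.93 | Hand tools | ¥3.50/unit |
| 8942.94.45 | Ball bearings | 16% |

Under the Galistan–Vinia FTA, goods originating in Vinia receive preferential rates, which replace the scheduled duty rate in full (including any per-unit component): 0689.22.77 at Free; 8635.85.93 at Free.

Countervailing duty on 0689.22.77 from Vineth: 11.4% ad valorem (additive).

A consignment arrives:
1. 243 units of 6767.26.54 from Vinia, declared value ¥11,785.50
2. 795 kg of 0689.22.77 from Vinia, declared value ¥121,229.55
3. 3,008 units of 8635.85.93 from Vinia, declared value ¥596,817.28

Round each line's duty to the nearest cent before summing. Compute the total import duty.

¥911.25

Line 1 (6767.26.54, Vinia, 243 units, ¥11,785.50):
Base rate for 6767.26.54 is ¥3.75/unit.
Origin Vinia is the FTA partner but 6767.26.54 is not on the preference list; base rate stands.
Duty = 243 × ¥3.75 = ¥911.25.
Line 2 (0689.22.77, Vinia, 795 kg, ¥121,229.55):
Base rate for 0689.22.77 is 17%.
Origin Vinia qualifies under the Galistan–Vinia agreement and 0689.22.77 is covered: preferential rate Free applies instead.
The additional-duty order on 0689.22.77 targets Vineth, not Vinia; it does not apply.
Duty = ¥121,229.55 × 0% = ¥0.00.
Line 3 (8635.85.93, Vinia, 3,008 units, ¥596,817.28):
Base rate for 8635.85.93 is ¥3.50/unit.
Origin Vinia qualifies under the Galistan–Vinia agreement and 8635.85.93 is covered: preferential rate Free applies instead.
Duty = ¥596,817.28 × 0% = ¥0.00.
Total = ¥911.25 + ¥0.00 + ¥0.00 = ¥911.25.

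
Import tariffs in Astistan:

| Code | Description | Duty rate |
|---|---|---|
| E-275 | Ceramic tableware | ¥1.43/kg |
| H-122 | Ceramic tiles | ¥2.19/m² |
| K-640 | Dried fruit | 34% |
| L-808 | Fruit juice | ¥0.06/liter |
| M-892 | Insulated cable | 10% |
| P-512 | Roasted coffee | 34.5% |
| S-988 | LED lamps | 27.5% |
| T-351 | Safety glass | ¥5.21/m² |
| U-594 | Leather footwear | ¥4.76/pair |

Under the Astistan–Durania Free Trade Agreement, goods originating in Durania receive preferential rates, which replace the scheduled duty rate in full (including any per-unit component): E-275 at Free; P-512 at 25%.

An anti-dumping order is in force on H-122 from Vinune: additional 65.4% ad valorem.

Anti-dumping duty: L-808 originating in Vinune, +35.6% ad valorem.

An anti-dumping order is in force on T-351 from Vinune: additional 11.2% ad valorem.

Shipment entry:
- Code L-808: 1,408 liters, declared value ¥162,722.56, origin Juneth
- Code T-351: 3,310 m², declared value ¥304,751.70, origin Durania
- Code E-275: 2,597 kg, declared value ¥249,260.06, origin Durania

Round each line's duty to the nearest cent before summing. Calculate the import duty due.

¥17,329.58

Line 1 (L-808, Juneth, 1,408 liters, ¥162,722.56):
Base rate for L-808 is ¥0.06/liter.
The additional-duty order on L-808 targets Vinune, not Juneth; it does not apply.
Duty = 1,408 × ¥0.06 = ¥84.48.
Line 2 (T-351, Durania, 3,310 m², ¥304,751.70):
Base rate for T-351 is ¥5.21/m².
Origin Durania is the FTA partner but T-351 is not on the preference list; base rate stands.
The additional-duty order on T-351 targets Vinune, not Durania; it does not apply.
Duty = 3,310 × ¥5.21 = ¥17,245.10.
Line 3 (E-275, Durania, 2,597 kg, ¥249,260.06):
Base rate for E-275 is ¥1.43/kg.
Origin Durania qualifies under the Astistan–Durania agreement and E-275 is covered: preferential rate Free applies instead.
Duty = ¥249,260.06 × 0% = ¥0.00.
Total = ¥84.48 + ¥17,245.10 + ¥0.00 = ¥17,329.58.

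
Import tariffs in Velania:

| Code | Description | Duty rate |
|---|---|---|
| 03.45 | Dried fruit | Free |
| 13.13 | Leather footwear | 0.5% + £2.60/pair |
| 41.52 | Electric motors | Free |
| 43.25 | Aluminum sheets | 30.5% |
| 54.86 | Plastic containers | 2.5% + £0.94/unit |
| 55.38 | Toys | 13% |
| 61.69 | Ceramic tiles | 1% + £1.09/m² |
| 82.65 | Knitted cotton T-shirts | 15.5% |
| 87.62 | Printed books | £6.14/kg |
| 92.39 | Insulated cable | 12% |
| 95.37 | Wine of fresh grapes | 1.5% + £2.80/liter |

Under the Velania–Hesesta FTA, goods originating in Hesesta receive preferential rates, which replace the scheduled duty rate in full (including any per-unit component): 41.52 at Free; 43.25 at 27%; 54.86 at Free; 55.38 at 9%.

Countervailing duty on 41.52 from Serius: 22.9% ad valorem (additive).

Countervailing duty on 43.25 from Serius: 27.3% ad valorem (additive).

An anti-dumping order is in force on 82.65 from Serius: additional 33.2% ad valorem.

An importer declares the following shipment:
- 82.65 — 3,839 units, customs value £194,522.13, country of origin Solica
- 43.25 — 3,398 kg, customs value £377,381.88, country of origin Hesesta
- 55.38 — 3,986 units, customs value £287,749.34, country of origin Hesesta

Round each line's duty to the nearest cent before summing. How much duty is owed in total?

£157,941.48

Line 1 (82.65, Solica, 3,839 units, £194,522.13):
Base rate for 82.65 is 15.5%.
The additional-duty order on 82.65 targets Serius, not Solica; it does not apply.
Duty = £194,522.13 × 15.5% = £30,150.93.
Line 2 (43.25, Hesesta, 3,398 kg, £377,381.88):
Base rate for 43.25 is 30.5%.
Origin Hesesta qualifies under the Velania–Hesesta agreement and 43.25 is covered: preferential rate 27% applies instead.
The additional-duty order on 43.25 targets Serius, not Hesesta; it does not apply.
Duty = £377,381.88 × 27% = £101,893.11.
Line 3 (55.38, Hesesta, 3,986 units, £287,749.34):
Base rate for 55.38 is 13%.
Origin Hesesta qualifies under the Velania–Hesesta agreement and 55.38 is covered: preferential rate 9% applies instead.
Duty = £287,749.34 × 9% = £25,897.44.
Total = £30,150.93 + £101,893.11 + £25,897.44 = £157,941.48.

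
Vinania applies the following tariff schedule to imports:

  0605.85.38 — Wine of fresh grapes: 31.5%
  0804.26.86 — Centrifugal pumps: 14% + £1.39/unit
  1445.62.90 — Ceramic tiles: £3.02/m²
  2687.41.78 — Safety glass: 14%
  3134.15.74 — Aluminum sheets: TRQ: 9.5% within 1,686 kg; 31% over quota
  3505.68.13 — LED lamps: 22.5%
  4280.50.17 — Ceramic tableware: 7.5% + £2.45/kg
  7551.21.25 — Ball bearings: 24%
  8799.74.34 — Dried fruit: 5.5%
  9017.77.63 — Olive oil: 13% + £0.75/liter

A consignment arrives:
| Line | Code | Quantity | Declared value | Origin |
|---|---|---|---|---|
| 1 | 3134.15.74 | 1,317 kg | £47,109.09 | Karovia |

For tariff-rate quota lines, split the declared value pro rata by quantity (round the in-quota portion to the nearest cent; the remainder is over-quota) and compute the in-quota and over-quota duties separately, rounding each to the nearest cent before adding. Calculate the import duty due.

£4,475.36

Line 1 (3134.15.74, Karovia, 1,317 kg, £47,109.09):
Code 3134.15.74 is under a tariff-rate quota (threshold 1,686 kg). Quantity 1,317 kg is within the quota, so the in-quota rate 9.5% applies to the full value.
Duty = £47,109.09 × 9.5% = £4,475.36.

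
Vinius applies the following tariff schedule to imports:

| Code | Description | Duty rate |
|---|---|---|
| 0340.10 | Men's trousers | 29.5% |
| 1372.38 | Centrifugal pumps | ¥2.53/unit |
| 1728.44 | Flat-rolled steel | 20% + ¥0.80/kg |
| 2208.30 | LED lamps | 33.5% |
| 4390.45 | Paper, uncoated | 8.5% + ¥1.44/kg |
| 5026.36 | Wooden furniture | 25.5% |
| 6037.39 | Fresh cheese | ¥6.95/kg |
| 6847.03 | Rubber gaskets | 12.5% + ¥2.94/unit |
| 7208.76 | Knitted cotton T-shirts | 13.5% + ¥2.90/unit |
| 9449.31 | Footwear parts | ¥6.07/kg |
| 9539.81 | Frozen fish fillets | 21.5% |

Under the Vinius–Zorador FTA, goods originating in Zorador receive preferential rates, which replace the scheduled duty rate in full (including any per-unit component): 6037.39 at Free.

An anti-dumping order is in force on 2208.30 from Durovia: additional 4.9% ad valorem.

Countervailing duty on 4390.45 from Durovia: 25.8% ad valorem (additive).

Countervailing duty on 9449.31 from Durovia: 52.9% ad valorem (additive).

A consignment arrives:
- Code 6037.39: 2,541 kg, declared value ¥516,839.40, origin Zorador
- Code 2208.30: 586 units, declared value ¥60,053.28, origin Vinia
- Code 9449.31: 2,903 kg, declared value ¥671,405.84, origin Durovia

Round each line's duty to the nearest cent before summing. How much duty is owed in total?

Line 1 (6037.39, Zorador, 2,541 kg, ¥516,839.40):
Base rate for 6037.39 is ¥6.95/kg.
Origin Zorador qualifies under the Vinius–Zorador agreement and 6037.39 is covered: preferential rate Free applies instead.
Duty = ¥516,839.40 × 0% = ¥0.00.
Line 2 (2208.30, Vinia, 586 units, ¥60,053.28):
Base rate for 2208.30 is 33.5%.
The additional-duty order on 2208.30 targets Durovia, not Vinia; it does not apply.
Duty = ¥60,053.28 × 33.5% = ¥20,117.85.
Line 3 (9449.31, Durovia, 2,903 kg, ¥671,405.84):
Base rate for 9449.31 is ¥6.07/kg.
Additional duty on 9449.31 from Durovia: +52.9% ad valorem. Applied ad valorem rate = 52.9%.
Duty = ¥671,405.84 × 52.9% + 2,903 × ¥6.07 = ¥372,794.90.
Total = ¥0.00 + ¥20,117.85 + ¥372,794.90 = ¥392,912.75.

¥392,912.75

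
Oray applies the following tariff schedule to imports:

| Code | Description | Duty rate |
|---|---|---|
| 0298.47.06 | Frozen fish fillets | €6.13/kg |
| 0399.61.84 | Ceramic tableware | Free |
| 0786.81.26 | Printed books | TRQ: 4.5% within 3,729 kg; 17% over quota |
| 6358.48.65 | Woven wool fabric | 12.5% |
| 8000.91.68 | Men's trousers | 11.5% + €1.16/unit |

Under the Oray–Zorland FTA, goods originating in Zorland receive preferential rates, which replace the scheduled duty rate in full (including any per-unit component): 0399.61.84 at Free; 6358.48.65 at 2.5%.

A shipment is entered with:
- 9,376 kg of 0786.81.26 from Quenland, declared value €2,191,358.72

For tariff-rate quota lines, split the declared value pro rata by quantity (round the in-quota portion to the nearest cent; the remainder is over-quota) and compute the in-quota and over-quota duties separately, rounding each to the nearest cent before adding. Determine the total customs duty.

€263,588.24

Line 1 (0786.81.26, Quenland, 9,376 kg, €2,191,358.72):
Code 0786.81.26 is under a tariff-rate quota (threshold 3,729 kg). In-quota: 3,729 kg at 4.5%; over-quota: 5,647 kg at 17%.
Pro-rata value split: in-quota = €2,191,358.72 × 3,729/9,376 = €871,541.88; over-quota = €2,191,358.72 − €871,541.88 = €1,319,816.84.
In-quota duty = €871,541.88 × 4.5% = €39,219.38. Over-quota duty = €1,319,816.84 × 17% = €224,368.86.
Line duty = €39,219.38 + €224,368.86 = €263,588.24.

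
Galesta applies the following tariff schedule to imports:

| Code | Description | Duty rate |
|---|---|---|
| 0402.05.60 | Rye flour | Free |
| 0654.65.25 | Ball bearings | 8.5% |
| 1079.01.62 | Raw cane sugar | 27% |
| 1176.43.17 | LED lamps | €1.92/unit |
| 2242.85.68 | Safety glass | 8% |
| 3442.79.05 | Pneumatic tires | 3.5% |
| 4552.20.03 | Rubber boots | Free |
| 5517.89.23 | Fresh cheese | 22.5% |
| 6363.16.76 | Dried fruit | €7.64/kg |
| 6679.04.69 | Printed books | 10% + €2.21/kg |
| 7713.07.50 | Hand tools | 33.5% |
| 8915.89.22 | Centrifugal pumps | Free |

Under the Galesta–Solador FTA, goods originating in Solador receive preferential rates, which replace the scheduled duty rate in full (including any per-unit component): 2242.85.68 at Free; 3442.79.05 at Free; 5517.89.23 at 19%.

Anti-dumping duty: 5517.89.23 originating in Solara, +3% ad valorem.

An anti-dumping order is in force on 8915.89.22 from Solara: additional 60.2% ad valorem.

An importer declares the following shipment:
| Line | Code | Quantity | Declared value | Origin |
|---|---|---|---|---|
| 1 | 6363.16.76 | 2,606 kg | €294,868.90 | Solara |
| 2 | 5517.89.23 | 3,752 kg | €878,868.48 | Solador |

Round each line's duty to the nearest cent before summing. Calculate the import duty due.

€186,894.85

Line 1 (6363.16.76, Solara, 2,606 kg, €294,868.90):
Base rate for 6363.16.76 is €7.64/kg.
Duty = 2,606 × €7.64 = €19,909.84.
Line 2 (5517.89.23, Solador, 3,752 kg, €878,868.48):
Base rate for 5517.89.23 is 22.5%.
Origin Solador qualifies under the Galesta–Solador agreement and 5517.89.23 is covered: preferential rate 19% applies instead.
The additional-duty order on 5517.89.23 targets Solara, not Solador; it does not apply.
Duty = €878,868.48 × 19% = €166,985.01.
Total = €19,909.84 + €166,985.01 = €186,894.85.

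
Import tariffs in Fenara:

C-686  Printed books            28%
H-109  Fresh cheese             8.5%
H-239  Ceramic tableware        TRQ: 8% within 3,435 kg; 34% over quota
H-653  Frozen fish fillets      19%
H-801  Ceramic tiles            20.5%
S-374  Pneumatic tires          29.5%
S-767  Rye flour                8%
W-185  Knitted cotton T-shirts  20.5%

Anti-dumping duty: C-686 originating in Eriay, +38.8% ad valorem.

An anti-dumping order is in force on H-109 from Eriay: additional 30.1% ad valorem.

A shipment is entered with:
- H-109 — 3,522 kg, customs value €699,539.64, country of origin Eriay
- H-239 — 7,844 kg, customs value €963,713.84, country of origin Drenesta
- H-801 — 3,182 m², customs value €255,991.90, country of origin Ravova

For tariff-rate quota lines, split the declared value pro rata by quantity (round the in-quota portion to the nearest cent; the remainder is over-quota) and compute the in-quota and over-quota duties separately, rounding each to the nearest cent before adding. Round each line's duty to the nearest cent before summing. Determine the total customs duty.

€540,437.08

Line 1 (H-109, Eriay, 3,522 kg, €699,539.64):
Base rate for H-109 is 8.5%.
Additional duty on H-109 from Eriay: +30.1%. Applied ad valorem rate: 8.5% + 30.1% = 38.6%.
Duty = €699,539.64 × 38.6% = €270,022.30.
Line 2 (H-239, Drenesta, 7,844 kg, €963,713.84):
Code H-239 is under a tariff-rate quota (threshold 3,435 kg). In-quota: 3,435 kg at 8%; over-quota: 4,409 kg at 34%.
Pro-rata value split: in-quota = €963,713.84 × 3,435/7,844 = €422,024.10; over-quota = €963,713.84 − €422,024.10 = €541,689.74.
In-quota duty = €422,024.10 × 8% = €33,761.93. Over-quota duty = €541,689.74 × 34% = €184,174.51.
Line duty = €33,761.93 + €184,174.51 = €217,936.44.
Line 3 (H-801, Ravova, 3,182 m², €255,991.90):
Base rate for H-801 is 20.5%.
Duty = €255,991.90 × 20.5% = €52,478.34.
Total = €270,022.30 + €217,936.44 + €52,478.34 = €540,437.08.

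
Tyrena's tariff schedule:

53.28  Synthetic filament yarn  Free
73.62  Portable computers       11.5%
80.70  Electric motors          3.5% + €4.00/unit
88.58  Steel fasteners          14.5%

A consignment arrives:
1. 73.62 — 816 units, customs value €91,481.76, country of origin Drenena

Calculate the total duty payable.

€10,520.40

Line 1 (73.62, Drenena, 816 units, €91,481.76):
Base rate for 73.62 is 11.5%.
Duty = €91,481.76 × 11.5% = €10,520.40.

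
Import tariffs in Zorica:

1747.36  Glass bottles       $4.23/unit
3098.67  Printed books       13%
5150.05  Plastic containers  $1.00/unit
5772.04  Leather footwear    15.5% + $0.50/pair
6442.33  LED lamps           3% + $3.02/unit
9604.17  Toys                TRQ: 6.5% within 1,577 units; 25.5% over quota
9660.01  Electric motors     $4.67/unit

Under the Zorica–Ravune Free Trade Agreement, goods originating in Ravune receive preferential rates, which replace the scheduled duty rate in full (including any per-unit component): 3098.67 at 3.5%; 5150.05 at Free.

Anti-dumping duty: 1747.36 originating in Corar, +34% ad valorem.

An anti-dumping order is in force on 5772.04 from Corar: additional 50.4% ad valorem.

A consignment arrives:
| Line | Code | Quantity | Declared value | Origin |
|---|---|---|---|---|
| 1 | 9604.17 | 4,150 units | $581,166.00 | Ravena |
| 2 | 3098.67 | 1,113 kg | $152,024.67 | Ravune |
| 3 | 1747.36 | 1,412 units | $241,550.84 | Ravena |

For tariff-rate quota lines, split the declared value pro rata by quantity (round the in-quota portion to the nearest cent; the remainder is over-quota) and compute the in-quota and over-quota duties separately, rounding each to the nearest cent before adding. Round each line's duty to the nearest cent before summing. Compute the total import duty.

$117,530.76

Line 1 (9604.17, Ravena, 4,150 units, $581,166.00):
Code 9604.17 is under a tariff-rate quota (threshold 1,577 units). In-quota: 1,577 units at 6.5%; over-quota: 2,573 units at 25.5%.
Pro-rata value split: in-quota = $581,166.00 × 1,577/4,150 = $220,843.08; over-quota = $581,166.00 − $220,843.08 = $360,322.92.
In-quota duty = $220,843.08 × 6.5% = $14,354.80. Over-quota duty = $360,322.92 × 25.5% = $91,882.34.
Line duty = $14,354.80 + $91,882.34 = $106,237.14.
Line 2 (3098.67, Ravune, 1,113 kg, $152,024.67):
Base rate for 3098.67 is 13%.
Origin Ravune qualifies under the Zorica–Ravune agreement and 3098.67 is covered: preferential rate 3.5% applies instead.
Duty = $152,024.67 × 3.5% = $5,320.86.
Line 3 (1747.36, Ravena, 1,412 units, $241,550.84):
Base rate for 1747.36 is $4.23/unit.
The additional-duty order on 1747.36 targets Corar, not Ravena; it does not apply.
Duty = 1,412 × $4.23 = $5,972.76.
Total = $106,237.14 + $5,320.86 + $5,972.76 = $117,530.76.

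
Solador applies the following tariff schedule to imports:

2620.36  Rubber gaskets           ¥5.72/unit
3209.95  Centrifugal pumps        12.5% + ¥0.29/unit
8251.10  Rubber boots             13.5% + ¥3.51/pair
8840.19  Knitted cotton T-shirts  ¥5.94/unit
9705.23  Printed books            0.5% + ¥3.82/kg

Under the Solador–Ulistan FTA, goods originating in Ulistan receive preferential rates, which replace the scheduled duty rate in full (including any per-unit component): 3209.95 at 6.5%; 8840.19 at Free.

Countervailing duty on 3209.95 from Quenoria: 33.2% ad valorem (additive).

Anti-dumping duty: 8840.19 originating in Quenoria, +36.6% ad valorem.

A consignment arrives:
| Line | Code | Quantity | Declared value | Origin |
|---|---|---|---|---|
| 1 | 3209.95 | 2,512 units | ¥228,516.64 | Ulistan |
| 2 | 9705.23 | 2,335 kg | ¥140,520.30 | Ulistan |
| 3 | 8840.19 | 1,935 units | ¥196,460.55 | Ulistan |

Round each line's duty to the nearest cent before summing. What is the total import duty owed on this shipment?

Line 1 (3209.95, Ulistan, 2,512 units, ¥228,516.64):
Base rate for 3209.95 is 12.5% + ¥0.29/unit.
Origin Ulistan qualifies under the Solador–Ulistan agreement and 3209.95 is covered: preferential rate 6.5% applies instead.
The additional-duty order on 3209.95 targets Quenoria, not Ulistan; it does not apply.
Duty = ¥228,516.64 × 6.5% = ¥14,853.58.
Line 2 (9705.23, Ulistan, 2,335 kg, ¥140,520.30):
Base rate for 9705.23 is 0.5% + ¥3.82/kg.
Origin Ulistan is the FTA partner but 9705.23 is not on the preference list; base rate stands.
Duty = ¥140,520.30 × 0.5% + 2,335 × ¥3.82 = ¥9,622.30.
Line 3 (8840.19, Ulistan, 1,935 units, ¥196,460.55):
Base rate for 8840.19 is ¥5.94/unit.
Origin Ulistan qualifies under the Solador–Ulistan agreement and 8840.19 is covered: preferential rate Free applies instead.
The additional-duty order on 8840.19 targets Quenoria, not Ulistan; it does not apply.
Duty = ¥196,460.55 × 0% = ¥0.00.
Total = ¥14,853.58 + ¥9,622.30 + ¥0.00 = ¥24,475.88.

¥24,475.88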